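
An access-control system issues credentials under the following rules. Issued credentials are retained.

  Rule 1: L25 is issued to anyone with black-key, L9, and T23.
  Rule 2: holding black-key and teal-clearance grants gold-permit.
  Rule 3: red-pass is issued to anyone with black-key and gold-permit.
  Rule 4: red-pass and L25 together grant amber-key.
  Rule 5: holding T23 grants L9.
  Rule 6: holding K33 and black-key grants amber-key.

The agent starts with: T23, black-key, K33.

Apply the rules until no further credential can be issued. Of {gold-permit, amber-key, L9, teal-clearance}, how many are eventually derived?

2

Holding K33 and black-key grants amber-key (Rule 6).
Holding T23 grants L9 (Rule 5).
gold-permit would need black-key and teal-clearance (Rule 2), but teal-clearance is never granted.
amber-key: reached.
L9: reached.
No rule produces teal-clearance, and it is not given.
Reached: amber-key and L9 — 2 of the 4.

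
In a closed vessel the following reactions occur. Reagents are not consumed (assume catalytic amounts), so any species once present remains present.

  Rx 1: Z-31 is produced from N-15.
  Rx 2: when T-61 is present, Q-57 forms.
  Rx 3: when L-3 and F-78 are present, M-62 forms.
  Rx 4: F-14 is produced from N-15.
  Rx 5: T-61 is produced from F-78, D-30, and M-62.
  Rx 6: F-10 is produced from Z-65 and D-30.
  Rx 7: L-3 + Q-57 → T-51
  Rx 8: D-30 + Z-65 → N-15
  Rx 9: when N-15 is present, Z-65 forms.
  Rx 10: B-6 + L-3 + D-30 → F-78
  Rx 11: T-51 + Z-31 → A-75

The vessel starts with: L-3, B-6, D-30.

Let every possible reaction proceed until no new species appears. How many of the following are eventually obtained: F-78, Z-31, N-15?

B-6, L-3, and D-30 present → F-78 forms (Rx 10).
F-78: reached.
Z-31 would need N-15 (Rx 1), but N-15 never forms.
N-15 would need D-30 and Z-65 (Rx 8), but Z-65 never forms.
Reached: F-78 — 1 of the 3.

1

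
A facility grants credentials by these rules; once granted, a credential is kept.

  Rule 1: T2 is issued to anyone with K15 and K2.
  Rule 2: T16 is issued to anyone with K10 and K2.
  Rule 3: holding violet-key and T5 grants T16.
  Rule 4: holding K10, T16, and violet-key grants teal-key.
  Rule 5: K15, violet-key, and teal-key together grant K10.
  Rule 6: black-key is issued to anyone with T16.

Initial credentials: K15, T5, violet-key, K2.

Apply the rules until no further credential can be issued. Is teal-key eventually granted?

No

teal-key would need K10, T16, and violet-key (Rule 4), but K10 is never granted.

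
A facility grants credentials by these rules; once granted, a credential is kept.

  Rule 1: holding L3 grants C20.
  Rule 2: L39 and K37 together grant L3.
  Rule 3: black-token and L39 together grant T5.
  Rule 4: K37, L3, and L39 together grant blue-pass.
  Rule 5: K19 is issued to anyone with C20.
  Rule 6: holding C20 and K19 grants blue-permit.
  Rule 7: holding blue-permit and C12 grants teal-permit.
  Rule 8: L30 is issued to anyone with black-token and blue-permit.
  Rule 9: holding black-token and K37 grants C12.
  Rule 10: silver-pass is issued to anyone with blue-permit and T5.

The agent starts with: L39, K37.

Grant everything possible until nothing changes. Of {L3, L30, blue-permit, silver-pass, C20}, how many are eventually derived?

Holding L39 and K37 grants L3 (Rule 2).
Holding L3 grants C20 (Rule 1).
Holding C20 grants K19 (Rule 5).
Holding C20 and K19 grants blue-permit (Rule 6).
L3: reached.
L30 would need black-token and blue-permit (Rule 8), but black-token is never granted.
blue-permit: reached.
silver-pass would need blue-permit and T5 (Rule 10), but T5 is never granted.
C20: reached.
Reached: L3, blue-permit, and C20 — 3 of the 5.

3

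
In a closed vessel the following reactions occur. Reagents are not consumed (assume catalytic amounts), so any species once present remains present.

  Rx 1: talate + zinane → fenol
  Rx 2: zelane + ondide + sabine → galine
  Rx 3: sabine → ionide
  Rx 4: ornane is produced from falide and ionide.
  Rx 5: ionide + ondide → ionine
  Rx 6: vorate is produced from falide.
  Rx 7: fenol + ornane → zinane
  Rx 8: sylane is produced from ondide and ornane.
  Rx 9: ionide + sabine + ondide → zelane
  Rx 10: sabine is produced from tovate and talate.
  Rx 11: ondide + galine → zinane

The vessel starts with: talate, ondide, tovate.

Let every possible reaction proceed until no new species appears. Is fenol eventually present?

tovate and talate present → sabine forms (Rx 10).
sabine present → ionide forms (Rx 3).
ionide, sabine, and ondide present → zelane forms (Rx 9).
zelane, ondide, and sabine present → galine forms (Rx 2).
ondide and galine present → zinane forms (Rx 11).
talate and zinane present → fenol forms (Rx 1).

Yes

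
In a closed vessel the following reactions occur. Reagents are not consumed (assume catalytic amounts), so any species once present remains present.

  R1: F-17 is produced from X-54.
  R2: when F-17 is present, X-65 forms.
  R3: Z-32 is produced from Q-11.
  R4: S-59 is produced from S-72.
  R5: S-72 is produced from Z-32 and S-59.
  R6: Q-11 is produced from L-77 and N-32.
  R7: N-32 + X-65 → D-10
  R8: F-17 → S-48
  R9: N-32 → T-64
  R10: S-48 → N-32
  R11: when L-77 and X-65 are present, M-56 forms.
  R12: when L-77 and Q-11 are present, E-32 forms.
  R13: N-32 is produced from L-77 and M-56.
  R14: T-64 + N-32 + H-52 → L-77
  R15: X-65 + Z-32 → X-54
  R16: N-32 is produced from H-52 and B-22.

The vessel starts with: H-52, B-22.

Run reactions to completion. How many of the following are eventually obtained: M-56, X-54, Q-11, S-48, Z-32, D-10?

H-52 and B-22 present → N-32 forms (R16).
N-32 present → T-64 forms (R9).
T-64, N-32, and H-52 present → L-77 forms (R14).
L-77 and N-32 present → Q-11 forms (R6).
Q-11 present → Z-32 forms (R3).
M-56 would need L-77 and X-65 (R11), but X-65 never forms.
X-54 would need X-65 and Z-32 (R15), but X-65 never forms.
Q-11: reached.
S-48 would need F-17 (R8), but F-17 never forms.
Z-32: reached.
D-10 would need N-32 and X-65 (R7), but X-65 never forms.
Reached: Q-11 and Z-32 — 2 of the 6.

2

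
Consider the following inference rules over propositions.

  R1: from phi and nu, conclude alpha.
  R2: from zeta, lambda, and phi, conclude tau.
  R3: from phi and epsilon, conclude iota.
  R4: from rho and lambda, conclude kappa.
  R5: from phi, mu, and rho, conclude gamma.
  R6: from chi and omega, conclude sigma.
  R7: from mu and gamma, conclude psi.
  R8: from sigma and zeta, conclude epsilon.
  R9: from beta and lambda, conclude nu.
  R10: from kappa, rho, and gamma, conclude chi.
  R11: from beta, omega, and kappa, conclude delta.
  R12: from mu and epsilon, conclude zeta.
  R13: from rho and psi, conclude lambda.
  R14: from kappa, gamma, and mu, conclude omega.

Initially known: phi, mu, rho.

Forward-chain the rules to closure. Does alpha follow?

alpha would need phi and nu (R1), but nu is never established.

No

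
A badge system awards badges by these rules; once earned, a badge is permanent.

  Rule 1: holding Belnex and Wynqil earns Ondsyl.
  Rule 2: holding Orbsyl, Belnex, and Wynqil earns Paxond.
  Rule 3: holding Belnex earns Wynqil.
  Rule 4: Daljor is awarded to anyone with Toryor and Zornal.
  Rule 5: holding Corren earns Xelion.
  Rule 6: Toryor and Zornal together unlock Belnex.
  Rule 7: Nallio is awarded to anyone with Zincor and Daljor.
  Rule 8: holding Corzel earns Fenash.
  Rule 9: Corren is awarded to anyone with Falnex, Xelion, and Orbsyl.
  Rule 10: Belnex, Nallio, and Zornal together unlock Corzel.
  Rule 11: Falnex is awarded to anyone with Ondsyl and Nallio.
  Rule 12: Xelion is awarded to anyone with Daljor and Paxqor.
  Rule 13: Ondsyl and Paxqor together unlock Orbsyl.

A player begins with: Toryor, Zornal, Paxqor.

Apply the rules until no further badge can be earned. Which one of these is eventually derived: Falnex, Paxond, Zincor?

Paxond

With Toryor and Zornal, Belnex is earned (Rule 6).
With Belnex, Wynqil is earned (Rule 3).
With Belnex and Wynqil, Ondsyl is earned (Rule 1).
With Ondsyl and Paxqor, Orbsyl is earned (Rule 13).
With Orbsyl, Belnex, and Wynqil, Paxond is earned (Rule 2).
Falnex would need Ondsyl and Nallio (Rule 11), but Nallio is never earned. No rule produces Zincor, and it is not given.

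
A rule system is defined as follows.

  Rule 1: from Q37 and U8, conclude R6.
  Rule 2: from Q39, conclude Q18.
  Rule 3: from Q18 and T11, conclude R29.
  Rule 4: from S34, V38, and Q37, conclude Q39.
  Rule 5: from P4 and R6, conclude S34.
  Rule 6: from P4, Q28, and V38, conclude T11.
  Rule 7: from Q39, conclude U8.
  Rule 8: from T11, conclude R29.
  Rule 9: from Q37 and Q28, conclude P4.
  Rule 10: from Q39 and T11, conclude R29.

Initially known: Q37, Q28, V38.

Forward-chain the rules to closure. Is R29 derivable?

From Q37 and Q28, Rule 9 gives P4.
From P4, Q28, and V38, Rule 6 gives T11.
From T11, Rule 8 gives R29.

Yes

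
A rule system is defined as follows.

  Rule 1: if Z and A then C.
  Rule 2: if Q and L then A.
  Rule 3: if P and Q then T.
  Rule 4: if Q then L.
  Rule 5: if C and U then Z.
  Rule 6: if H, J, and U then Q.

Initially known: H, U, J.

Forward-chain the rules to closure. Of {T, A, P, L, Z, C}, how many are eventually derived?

2

H, J, and U hold, so Q follows (Rule 6).
From Q, Rule 4 gives L.
Q and L hold, so A follows (Rule 2).
T would need P and Q (Rule 3), but P is never established.
A: reached.
No rule produces P, and it is not given.
L: reached.
Z would need C and U (Rule 5), but C is never established.
C would need Z and A (Rule 1), but Z is never established.
Reached: A and L — 2 of the 6.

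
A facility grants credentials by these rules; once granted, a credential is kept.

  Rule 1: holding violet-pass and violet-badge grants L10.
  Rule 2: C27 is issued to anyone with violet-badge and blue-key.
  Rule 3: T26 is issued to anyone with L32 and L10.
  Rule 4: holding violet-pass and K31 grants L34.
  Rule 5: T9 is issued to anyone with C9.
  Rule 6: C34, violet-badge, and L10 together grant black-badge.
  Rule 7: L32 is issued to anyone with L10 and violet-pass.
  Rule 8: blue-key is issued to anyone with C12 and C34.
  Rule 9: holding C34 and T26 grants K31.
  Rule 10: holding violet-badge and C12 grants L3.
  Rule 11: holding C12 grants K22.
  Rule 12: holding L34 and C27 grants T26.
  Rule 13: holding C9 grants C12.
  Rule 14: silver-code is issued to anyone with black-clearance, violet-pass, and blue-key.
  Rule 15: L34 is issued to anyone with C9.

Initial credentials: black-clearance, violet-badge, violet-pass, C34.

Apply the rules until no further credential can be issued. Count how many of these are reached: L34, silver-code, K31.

Holding violet-pass and violet-badge grants L10 (Rule 1).
Holding L10 and violet-pass grants L32 (Rule 7).
Holding L32 and L10 grants T26 (Rule 3).
Holding C34 and T26 grants K31 (Rule 9).
Holding violet-pass and K31 grants L34 (Rule 4).
L34: reached.
silver-code would need black-clearance, violet-pass, and blue-key (Rule 14), but blue-key is never granted.
K31: reached.
Reached: L34 and K31 — 2 of the 3.

2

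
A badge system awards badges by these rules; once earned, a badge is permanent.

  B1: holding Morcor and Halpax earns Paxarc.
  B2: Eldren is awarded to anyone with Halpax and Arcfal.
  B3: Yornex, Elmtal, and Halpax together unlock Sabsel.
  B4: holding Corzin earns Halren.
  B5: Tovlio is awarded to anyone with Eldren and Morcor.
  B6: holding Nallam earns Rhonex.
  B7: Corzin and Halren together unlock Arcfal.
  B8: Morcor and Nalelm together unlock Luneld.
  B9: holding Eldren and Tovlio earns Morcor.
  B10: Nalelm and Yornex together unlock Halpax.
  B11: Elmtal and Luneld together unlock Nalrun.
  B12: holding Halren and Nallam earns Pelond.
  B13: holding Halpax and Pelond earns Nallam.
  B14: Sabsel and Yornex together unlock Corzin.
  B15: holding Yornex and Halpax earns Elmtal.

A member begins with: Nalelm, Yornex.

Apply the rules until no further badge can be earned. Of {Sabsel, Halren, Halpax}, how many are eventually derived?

3

With Nalelm and Yornex, Halpax is earned (B10).
With Yornex and Halpax, Elmtal is earned (B15).
With Yornex, Elmtal, and Halpax, Sabsel is earned (B3).
With Sabsel and Yornex, Corzin is earned (B14).
With Corzin, Halren is earned (B4).
Sabsel: reached.
Halren: reached.
Halpax: reached.
All 3 are reached.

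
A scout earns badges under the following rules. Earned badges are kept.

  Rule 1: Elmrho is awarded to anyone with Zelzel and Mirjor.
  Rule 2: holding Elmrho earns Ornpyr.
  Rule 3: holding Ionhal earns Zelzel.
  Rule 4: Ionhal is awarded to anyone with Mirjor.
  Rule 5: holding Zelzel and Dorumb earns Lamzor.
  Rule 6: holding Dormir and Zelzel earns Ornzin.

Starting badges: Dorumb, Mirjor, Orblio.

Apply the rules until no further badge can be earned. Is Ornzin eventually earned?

Ornzin would need Dormir and Zelzel (Rule 6), but Dormir is never earned.

No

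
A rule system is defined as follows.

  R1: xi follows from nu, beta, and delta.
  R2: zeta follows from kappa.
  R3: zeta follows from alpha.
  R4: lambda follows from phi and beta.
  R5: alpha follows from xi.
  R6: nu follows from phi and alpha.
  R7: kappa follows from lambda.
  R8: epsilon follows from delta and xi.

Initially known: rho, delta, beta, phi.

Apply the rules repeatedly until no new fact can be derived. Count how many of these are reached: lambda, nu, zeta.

From phi and beta, R4 gives lambda.
lambda holds, so kappa follows (R7).
From kappa, R2 gives zeta.
lambda: reached.
nu would need phi and alpha (R6), but alpha is never established.
zeta: reached.
Reached: lambda and zeta — 2 of the 3.

2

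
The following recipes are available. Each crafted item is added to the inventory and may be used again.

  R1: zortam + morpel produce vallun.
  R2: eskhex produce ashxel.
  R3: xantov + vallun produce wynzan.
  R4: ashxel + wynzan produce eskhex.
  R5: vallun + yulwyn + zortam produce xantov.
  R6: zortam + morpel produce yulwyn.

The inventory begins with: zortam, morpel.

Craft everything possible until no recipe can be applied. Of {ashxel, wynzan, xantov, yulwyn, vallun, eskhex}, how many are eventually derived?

4

Using R1, zortam and morpel make vallun.
Using R6, zortam and morpel make yulwyn.
vallun + yulwyn + zortam → xantov (R5).
Using R3, xantov and vallun make wynzan.
ashxel would need eskhex (R2), but eskhex is never obtained.
wynzan: reached.
xantov: reached.
yulwyn: reached.
vallun: reached.
eskhex would need ashxel and wynzan (R4), but ashxel is never obtained.
Reached: wynzan, xantov, yulwyn, and vallun — 4 of the 6.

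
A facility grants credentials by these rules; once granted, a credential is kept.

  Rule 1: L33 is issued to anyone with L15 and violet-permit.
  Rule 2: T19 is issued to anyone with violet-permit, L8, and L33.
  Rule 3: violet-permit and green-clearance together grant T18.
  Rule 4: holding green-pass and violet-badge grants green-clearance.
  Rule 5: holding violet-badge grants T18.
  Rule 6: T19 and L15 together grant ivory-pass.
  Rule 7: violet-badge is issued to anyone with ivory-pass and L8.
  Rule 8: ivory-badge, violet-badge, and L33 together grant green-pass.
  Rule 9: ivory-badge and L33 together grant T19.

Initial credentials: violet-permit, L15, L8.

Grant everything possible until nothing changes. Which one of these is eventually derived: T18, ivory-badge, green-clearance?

Holding L15 and violet-permit grants L33 (Rule 1).
Holding violet-permit, L8, and L33 grants T19 (Rule 2).
Holding T19 and L15 grants ivory-pass (Rule 6).
Holding ivory-pass and L8 grants violet-badge (Rule 7).
Holding violet-badge grants T18 (Rule 5).
green-clearance would need green-pass and violet-badge (Rule 4), but green-pass is never granted. No rule produces ivory-badge, and it is not given.

T18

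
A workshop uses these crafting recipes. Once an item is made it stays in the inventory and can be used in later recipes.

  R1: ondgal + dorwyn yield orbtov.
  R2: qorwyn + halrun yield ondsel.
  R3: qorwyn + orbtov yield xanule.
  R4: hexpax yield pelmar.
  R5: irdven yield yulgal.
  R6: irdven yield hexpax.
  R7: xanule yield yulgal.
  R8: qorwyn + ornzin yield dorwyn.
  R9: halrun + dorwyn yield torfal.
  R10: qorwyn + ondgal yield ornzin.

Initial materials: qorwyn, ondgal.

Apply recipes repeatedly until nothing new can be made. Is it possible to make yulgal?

qorwyn + ondgal → ornzin (R10).
Using R8, qorwyn and ornzin make dorwyn.
Using R1, ondgal and dorwyn make orbtov.
Using R3, qorwyn and orbtov make xanule.
Using R7, xanule makes yulgal.

Yes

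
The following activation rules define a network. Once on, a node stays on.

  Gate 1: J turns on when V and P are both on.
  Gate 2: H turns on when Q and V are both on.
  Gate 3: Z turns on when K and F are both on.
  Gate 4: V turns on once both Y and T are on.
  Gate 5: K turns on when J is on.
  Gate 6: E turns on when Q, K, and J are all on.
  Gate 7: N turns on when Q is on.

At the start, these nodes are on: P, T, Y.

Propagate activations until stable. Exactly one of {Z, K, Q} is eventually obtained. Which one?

K

Y and T are on, so V turns on (Gate 4).
Gate 1: V and P on → J on.
Gate 5: J on → K on.
Z would need K and F (Gate 3), but F never turns on. No rule produces Q, and it is not given.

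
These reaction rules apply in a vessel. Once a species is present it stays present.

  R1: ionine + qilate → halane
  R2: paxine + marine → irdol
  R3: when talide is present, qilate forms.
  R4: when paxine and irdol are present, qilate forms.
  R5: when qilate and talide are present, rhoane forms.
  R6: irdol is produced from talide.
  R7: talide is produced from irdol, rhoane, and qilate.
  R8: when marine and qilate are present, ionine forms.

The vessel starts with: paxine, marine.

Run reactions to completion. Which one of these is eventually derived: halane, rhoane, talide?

halane

paxine and marine present → irdol forms (R2).
paxine and irdol present → qilate forms (R4).
marine and qilate present → ionine forms (R8).
ionine and qilate present → halane forms (R1).
rhoane would need qilate and talide (R5), but talide never forms. talide would need irdol, rhoane, and qilate (R7), but rhoane never forms.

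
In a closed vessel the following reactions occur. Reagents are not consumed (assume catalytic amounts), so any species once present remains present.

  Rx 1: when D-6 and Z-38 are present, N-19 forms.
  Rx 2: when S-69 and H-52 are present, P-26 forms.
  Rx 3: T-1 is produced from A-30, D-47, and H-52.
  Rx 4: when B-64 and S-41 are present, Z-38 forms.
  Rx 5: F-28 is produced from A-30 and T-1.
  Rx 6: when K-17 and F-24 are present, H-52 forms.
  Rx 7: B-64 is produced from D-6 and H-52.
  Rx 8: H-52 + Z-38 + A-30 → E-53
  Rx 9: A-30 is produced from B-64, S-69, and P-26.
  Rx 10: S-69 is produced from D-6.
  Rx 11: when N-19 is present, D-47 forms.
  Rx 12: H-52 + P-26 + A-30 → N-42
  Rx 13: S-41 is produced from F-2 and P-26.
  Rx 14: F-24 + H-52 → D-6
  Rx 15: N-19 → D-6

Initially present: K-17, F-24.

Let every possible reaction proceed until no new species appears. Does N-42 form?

Yes

K-17 and F-24 present → H-52 forms (Rx 6).
F-24 and H-52 present → D-6 forms (Rx 14).
D-6 and H-52 present → B-64 forms (Rx 7).
D-6 present → S-69 forms (Rx 10).
S-69 and H-52 present → P-26 forms (Rx 2).
B-64, S-69, and P-26 present → A-30 forms (Rx 9).
H-52, P-26, and A-30 present → N-42 forms (Rx 12).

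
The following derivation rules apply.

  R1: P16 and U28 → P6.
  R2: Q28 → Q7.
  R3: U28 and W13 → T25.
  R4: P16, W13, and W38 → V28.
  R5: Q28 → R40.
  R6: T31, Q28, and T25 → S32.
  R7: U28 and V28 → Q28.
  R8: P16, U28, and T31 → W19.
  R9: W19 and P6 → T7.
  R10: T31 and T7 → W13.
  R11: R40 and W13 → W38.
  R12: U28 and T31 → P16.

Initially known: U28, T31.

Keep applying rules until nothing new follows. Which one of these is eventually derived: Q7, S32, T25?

T25

From U28 and T31, R12 gives P16.
P16 and U28 hold, so P6 follows (R1).
P16, U28, and T31 hold, so W19 follows (R8).
From W19 and P6, R9 gives T7.
From T31 and T7, R10 gives W13.
From U28 and W13, R3 gives T25.
Q7 would need Q28 (R2), but Q28 is never established. S32 would need T31, Q28, and T25 (R6), but Q28 is never established.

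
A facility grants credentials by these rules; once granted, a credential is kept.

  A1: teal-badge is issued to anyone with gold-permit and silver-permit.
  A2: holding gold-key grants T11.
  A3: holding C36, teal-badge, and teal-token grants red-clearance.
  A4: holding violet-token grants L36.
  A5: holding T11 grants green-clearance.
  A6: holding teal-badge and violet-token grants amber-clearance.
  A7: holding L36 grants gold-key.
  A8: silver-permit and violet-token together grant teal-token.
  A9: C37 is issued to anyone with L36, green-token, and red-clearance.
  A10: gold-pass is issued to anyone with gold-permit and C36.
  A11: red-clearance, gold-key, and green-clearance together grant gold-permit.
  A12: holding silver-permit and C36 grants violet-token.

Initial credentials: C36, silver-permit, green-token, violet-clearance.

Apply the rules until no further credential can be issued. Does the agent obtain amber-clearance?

No

amber-clearance would need teal-badge and violet-token (A6), but teal-badge is never granted.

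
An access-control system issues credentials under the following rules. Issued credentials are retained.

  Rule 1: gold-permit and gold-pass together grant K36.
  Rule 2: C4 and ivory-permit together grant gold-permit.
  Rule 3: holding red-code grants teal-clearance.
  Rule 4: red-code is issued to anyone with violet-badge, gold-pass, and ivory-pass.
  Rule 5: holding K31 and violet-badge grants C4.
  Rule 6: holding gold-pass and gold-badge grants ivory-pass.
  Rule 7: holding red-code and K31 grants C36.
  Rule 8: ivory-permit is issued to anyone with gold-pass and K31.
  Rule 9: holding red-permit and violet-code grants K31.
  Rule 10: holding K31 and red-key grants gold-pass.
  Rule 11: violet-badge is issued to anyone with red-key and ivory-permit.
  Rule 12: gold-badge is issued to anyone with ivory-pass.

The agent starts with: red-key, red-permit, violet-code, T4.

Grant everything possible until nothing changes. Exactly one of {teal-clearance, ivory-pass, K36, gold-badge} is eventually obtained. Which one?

K36

Holding red-permit and violet-code grants K31 (Rule 9).
Holding K31 and red-key grants gold-pass (Rule 10).
Holding gold-pass and K31 grants ivory-permit (Rule 8).
Holding red-key and ivory-permit grants violet-badge (Rule 11).
Holding K31 and violet-badge grants C4 (Rule 5).
Holding C4 and ivory-permit grants gold-permit (Rule 2).
Holding gold-permit and gold-pass grants K36 (Rule 1).
ivory-pass would need gold-pass and gold-badge (Rule 6), but gold-badge is never granted. teal-clearance would need red-code (Rule 3), but red-code is never granted. gold-badge would need ivory-pass (Rule 12), but ivory-pass is never granted.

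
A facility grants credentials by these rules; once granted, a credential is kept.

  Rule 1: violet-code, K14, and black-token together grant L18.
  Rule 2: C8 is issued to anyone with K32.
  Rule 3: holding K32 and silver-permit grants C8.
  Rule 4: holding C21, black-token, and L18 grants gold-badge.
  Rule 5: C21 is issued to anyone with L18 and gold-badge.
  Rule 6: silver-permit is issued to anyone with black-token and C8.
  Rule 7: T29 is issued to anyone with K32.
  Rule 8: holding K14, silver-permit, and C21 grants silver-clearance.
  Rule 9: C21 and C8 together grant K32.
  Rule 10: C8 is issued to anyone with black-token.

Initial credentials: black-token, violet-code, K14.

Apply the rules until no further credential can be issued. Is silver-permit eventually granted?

Holding black-token grants C8 (Rule 10).
Holding black-token and C8 grants silver-permit (Rule 6).

Yes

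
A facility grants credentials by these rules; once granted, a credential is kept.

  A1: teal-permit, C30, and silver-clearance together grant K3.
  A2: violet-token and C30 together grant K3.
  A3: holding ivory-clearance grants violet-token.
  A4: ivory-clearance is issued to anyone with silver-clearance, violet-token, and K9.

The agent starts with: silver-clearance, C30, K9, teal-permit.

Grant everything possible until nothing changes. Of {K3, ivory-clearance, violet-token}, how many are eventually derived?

1

Holding teal-permit, C30, and silver-clearance grants K3 (A1).
K3: reached.
ivory-clearance would need silver-clearance, violet-token, and K9 (A4), but violet-token is never granted.
violet-token would need ivory-clearance (A3), but ivory-clearance is never granted.
Reached: K3 — 1 of the 3.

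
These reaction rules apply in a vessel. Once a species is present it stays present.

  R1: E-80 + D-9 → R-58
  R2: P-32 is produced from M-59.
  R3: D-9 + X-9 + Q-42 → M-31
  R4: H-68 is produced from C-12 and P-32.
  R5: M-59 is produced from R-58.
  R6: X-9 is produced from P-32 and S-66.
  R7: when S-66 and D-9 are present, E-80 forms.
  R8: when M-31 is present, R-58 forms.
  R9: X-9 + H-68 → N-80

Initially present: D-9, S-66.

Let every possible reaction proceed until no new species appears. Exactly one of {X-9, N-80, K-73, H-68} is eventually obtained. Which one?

S-66 and D-9 present → E-80 forms (R7).
E-80 and D-9 present → R-58 forms (R1).
R-58 present → M-59 forms (R5).
M-59 present → P-32 forms (R2).
P-32 and S-66 present → X-9 forms (R6).
No rule produces K-73, and it is not given. H-68 would need C-12 and P-32 (R4), but C-12 never forms. N-80 would need X-9 and H-68 (R9), but H-68 never forms.

X-9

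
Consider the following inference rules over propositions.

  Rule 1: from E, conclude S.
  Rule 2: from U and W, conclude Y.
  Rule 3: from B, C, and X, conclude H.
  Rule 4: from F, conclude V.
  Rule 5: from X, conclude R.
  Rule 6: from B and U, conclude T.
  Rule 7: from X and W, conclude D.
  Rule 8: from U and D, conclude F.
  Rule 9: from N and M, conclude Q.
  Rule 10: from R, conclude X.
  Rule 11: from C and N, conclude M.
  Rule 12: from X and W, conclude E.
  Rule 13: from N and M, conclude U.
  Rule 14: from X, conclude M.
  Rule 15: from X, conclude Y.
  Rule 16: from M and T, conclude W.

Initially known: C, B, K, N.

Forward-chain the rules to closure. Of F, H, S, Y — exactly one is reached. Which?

C and N hold, so M follows (Rule 11).
N and M hold, so U follows (Rule 13).
B and U hold, so T follows (Rule 6).
M and T hold, so W follows (Rule 16).
U and W hold, so Y follows (Rule 2).
S would need E (Rule 1), but E is never established. H would need B, C, and X (Rule 3), but X is never established. F would need U and D (Rule 8), but D is never established.

Y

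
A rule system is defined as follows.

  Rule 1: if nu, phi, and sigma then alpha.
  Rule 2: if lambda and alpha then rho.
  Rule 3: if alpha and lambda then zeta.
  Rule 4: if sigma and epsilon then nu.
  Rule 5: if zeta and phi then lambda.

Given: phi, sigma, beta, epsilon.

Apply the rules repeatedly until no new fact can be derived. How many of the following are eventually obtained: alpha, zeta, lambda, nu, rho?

2

sigma and epsilon hold, so nu follows (Rule 4).
nu, phi, and sigma hold, so alpha follows (Rule 1).
alpha: reached.
zeta would need alpha and lambda (Rule 3), but lambda is never established.
lambda would need zeta and phi (Rule 5), but zeta is never established.
nu: reached.
rho would need lambda and alpha (Rule 2), but lambda is never established.
Reached: alpha and nu — 2 of the 5.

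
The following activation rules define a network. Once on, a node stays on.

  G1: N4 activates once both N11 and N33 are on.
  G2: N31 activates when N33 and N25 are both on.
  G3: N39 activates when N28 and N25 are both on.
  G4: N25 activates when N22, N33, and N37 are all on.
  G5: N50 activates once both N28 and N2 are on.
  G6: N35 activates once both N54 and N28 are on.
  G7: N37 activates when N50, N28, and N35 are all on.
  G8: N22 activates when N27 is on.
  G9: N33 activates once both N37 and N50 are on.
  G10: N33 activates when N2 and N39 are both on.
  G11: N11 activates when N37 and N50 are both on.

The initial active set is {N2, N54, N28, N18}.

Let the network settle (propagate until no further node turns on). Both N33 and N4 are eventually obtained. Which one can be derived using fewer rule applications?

N33: N28 and N2 are on, so N50 activates (G5). N54 and N28 are on, so N35 activates (G6). N50, N28, and N35 are on, so N37 activates (G7). G9: N37 and N50 on → N33 on. [4 rule applications]
N4: G5: N28 and N2 on → N50 on. G6: N54 and N28 on → N35 on. N50, N28, and N35 are on, so N37 activates (G7). G11: N37 and N50 on → N11 on. G9: N37 and N50 on → N33 on. G1: N11 and N33 on → N4 on. [6 rule applications]
N33 needs fewer.

N33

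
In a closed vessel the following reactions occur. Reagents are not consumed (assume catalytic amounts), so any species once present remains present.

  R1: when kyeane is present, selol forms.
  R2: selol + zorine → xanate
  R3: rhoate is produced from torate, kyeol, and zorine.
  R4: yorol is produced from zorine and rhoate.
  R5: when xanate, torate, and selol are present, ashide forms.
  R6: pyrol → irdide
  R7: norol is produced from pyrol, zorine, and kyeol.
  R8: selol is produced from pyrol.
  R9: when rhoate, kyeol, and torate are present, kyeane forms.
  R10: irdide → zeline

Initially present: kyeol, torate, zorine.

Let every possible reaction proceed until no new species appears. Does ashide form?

torate, kyeol, and zorine present → rhoate forms (R3).
rhoate, kyeol, and torate present → kyeane forms (R9).
kyeane present → selol forms (R1).
selol and zorine present → xanate forms (R2).
xanate, torate, and selol present → ashide forms (R5).

Yes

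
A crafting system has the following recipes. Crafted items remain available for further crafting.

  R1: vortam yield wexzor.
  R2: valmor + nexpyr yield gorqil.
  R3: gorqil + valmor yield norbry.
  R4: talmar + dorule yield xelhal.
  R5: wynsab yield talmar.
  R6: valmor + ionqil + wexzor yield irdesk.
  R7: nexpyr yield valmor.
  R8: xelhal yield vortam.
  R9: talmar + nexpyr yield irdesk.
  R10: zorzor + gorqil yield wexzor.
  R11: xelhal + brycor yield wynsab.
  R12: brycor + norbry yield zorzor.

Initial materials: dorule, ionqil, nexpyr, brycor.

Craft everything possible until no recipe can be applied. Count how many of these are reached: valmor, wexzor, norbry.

3

Using R7, nexpyr makes valmor.
valmor + nexpyr → gorqil (R2).
Using R3, gorqil and valmor make norbry.
brycor + norbry → zorzor (R12).
zorzor + gorqil → wexzor (R10).
valmor: reached.
wexzor: reached.
norbry: reached.
All 3 are reached.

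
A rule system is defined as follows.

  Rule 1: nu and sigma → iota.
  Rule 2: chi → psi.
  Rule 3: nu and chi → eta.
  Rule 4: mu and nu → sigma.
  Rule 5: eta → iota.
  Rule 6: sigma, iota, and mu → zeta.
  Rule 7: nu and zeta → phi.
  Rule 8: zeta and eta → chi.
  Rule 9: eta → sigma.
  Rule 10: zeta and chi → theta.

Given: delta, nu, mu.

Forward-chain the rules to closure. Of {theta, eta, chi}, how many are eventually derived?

0

theta would need zeta and chi (Rule 10), but chi is never established.
eta would need nu and chi (Rule 3), but chi is never established.
chi would need zeta and eta (Rule 8), but eta is never established.
None of the 3 are reached.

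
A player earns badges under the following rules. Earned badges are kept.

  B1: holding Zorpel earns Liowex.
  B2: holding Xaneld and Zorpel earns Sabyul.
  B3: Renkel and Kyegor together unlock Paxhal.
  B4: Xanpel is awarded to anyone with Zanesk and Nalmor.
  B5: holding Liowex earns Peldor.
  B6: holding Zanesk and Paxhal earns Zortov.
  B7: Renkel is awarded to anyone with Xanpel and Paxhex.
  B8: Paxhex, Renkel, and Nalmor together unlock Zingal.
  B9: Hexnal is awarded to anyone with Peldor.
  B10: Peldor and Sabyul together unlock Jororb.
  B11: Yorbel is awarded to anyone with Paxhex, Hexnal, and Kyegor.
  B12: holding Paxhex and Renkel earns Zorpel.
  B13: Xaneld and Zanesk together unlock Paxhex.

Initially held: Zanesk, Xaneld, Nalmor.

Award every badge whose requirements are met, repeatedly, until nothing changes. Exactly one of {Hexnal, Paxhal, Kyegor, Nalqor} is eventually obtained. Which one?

Hexnal

With Xaneld and Zanesk, Paxhex is earned (B13).
With Zanesk and Nalmor, Xanpel is earned (B4).
With Xanpel and Paxhex, Renkel is earned (B7).
With Paxhex and Renkel, Zorpel is earned (B12).
With Zorpel, Liowex is earned (B1).
With Liowex, Peldor is earned (B5).
With Peldor, Hexnal is earned (B9).
No rule produces Kyegor, and it is not given. Paxhal would need Renkel and Kyegor (B3), but Kyegor is never earned. No rule produces Nalqor, and it is not given.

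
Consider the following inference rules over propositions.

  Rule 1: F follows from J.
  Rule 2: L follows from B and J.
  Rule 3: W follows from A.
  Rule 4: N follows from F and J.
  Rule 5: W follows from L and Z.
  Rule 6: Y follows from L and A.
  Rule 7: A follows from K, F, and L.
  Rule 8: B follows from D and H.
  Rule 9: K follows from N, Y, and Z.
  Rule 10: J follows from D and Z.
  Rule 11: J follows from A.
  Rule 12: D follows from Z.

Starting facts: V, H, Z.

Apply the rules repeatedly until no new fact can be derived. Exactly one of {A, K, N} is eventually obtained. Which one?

Z holds, so D follows (Rule 12).
D and Z hold, so J follows (Rule 10).
From J, Rule 1 gives F.
From F and J, Rule 4 gives N.
K would need N, Y, and Z (Rule 9), but Y is never established. A would need K, F, and L (Rule 7), but K is never established.

N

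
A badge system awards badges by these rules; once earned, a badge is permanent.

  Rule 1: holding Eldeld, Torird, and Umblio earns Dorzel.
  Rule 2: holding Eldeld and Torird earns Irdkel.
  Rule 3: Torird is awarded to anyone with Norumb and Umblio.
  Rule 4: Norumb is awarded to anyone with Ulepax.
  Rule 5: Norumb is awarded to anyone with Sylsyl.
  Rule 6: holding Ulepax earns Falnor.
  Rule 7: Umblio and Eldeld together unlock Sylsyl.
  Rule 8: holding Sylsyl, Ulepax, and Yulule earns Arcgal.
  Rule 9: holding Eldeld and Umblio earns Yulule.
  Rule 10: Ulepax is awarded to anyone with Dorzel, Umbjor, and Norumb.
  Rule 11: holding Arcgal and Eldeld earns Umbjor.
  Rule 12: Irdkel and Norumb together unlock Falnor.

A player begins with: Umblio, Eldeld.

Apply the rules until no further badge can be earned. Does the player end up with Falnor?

Yes

With Umblio and Eldeld, Sylsyl is earned (Rule 7).
With Sylsyl, Norumb is earned (Rule 5).
With Norumb and Umblio, Torird is earned (Rule 3).
With Eldeld and Torird, Irdkel is earned (Rule 2).
With Irdkel and Norumb, Falnor is earned (Rule 12).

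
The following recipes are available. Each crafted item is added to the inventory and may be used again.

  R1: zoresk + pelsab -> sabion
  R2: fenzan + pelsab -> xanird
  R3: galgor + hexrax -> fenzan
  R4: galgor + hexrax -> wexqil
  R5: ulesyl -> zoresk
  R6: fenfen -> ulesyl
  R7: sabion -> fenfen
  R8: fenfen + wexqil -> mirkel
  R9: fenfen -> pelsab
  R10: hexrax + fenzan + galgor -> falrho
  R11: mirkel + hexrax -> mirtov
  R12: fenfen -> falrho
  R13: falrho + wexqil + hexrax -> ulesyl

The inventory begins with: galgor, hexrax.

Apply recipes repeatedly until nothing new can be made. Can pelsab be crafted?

No

pelsab would need fenfen (R9), but fenfen is never obtained.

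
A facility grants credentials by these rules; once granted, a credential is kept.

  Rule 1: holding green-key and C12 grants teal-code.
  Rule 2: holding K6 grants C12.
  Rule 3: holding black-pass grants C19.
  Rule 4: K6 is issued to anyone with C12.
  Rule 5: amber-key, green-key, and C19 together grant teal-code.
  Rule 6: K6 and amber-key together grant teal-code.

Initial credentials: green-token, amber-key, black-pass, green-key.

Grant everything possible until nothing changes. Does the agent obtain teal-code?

Holding black-pass grants C19 (Rule 3).
Holding amber-key, green-key, and C19 grants teal-code (Rule 5).

Yes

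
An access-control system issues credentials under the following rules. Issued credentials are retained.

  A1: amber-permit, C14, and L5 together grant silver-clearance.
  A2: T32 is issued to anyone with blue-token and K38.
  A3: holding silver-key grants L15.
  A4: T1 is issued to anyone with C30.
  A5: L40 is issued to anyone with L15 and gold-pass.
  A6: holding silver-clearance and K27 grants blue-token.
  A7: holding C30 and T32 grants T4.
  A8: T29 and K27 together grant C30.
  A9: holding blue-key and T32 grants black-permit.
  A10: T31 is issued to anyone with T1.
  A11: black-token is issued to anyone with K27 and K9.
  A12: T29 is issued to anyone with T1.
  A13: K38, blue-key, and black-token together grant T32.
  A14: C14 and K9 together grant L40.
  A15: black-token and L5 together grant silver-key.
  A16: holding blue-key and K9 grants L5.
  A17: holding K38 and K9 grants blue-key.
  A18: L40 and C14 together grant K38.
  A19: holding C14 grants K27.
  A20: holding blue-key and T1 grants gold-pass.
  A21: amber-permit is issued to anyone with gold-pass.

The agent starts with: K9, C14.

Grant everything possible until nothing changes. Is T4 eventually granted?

No

T4 would need C30 and T32 (A7), but C30 is never granted.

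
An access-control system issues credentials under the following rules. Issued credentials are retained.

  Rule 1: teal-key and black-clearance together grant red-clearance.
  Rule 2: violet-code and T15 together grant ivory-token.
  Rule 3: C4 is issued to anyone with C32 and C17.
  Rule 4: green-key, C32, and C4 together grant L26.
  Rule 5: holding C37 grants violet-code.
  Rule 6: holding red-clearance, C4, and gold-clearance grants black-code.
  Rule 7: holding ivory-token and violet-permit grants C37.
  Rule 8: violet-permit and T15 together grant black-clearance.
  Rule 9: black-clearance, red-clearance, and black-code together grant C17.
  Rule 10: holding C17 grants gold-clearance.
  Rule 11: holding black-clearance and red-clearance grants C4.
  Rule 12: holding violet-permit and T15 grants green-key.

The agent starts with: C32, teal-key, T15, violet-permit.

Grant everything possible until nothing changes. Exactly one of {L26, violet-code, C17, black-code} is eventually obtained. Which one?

L26

Holding violet-permit and T15 grants green-key (Rule 12).
Holding violet-permit and T15 grants black-clearance (Rule 8).
Holding teal-key and black-clearance grants red-clearance (Rule 1).
Holding black-clearance and red-clearance grants C4 (Rule 11).
Holding green-key, C32, and C4 grants L26 (Rule 4).
violet-code would need C37 (Rule 5), but C37 is never granted. C17 would need black-clearance, red-clearance, and black-code (Rule 9), but black-code is never granted. black-code would need red-clearance, C4, and gold-clearance (Rule 6), but gold-clearance is never granted.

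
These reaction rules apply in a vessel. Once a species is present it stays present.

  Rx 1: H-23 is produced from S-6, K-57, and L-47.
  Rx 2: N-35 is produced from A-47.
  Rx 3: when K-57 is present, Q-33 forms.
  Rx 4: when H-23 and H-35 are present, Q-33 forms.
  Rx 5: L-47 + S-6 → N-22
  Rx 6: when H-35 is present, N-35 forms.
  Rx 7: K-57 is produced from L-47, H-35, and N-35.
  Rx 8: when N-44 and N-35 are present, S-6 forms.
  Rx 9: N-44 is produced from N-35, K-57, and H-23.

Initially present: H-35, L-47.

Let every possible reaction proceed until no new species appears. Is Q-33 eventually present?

Yes

H-35 present → N-35 forms (Rx 6).
L-47, H-35, and N-35 present → K-57 forms (Rx 7).
K-57 present → Q-33 forms (Rx 3).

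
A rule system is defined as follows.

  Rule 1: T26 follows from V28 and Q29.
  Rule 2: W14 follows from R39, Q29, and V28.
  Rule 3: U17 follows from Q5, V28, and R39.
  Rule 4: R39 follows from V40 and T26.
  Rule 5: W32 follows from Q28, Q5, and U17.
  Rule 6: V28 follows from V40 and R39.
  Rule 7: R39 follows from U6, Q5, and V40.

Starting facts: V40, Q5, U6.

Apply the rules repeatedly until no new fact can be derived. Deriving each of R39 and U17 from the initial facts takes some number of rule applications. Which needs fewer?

R39: From U6, Q5, and V40, Rule 7 gives R39. [1 rule application]
U17: From U6, Q5, and V40, Rule 7 gives R39. V40 and R39 hold, so V28 follows (Rule 6). Q5, V28, and R39 hold, so U17 follows (Rule 3). [3 rule applications]
R39 needs fewer.

R39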